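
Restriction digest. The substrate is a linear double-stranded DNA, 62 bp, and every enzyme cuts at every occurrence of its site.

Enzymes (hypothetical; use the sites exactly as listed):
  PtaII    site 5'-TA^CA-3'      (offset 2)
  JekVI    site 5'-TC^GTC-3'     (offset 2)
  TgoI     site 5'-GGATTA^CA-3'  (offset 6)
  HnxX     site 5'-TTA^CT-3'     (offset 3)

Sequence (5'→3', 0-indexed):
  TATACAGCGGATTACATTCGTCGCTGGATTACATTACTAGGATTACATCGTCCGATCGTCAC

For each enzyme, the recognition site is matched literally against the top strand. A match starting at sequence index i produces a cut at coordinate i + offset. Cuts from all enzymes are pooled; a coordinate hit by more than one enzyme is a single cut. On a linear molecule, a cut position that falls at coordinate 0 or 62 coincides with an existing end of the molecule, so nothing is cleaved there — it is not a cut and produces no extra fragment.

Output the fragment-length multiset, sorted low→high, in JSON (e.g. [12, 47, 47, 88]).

Site scan:
  PtaII TACA/2: at [2, 12, 29, 43] ⇒ [4, 14, 31, 45]
  JekVI TCGTC/2: at [17, 47, 55] ⇒ [19, 49, 57]
  TgoI GGATTACA/6: at [8, 25, 39] ⇒ [14, 31, 45]
  HnxX TTACT/3: at [33] ⇒ [36]

All cut coordinates (distinct, sorted): [4, 14, 19, 31, 36, 45, 49, 57]

Fragments:
  [0,4): 4 bp
  [4,14): 10 bp
  [14,19): 5 bp
  [19,31): 12 bp
  [31,36): 5 bp
  [36,45): 9 bp
  [45,49): 4 bp
  [49,57): 8 bp
  [57,62): 5 bp

[4,4,5,5,5,8,9,10,12]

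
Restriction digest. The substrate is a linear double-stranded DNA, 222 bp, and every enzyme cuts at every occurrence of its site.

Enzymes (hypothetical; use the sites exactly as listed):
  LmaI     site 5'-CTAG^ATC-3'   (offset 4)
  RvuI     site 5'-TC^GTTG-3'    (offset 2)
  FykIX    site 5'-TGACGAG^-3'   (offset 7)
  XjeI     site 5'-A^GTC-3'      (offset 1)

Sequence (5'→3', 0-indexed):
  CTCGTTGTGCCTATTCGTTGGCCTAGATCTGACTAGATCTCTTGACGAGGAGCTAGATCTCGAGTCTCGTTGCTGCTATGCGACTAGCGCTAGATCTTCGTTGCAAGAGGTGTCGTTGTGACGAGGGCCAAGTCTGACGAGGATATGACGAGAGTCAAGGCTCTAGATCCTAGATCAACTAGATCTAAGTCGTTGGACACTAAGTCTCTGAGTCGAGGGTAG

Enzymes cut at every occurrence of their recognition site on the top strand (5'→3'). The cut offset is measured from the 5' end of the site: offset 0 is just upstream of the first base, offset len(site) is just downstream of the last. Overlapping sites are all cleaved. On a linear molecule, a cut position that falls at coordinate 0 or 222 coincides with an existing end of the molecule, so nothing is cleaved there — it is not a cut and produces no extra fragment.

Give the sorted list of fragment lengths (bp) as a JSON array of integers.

Scan for sites:
  LmaI (CTAGATC, off=4): starts [22, 32, 52, 89, 162, 169, 178] → cuts [26, 36, 56, 93, 166, 173, 182]
  RvuI (TCGTTG, off=2): starts [1, 14, 66, 97, 112, 189] → cuts [3, 16, 68, 99, 114, 191]
  FykIX (TGACGAG, off=7): starts [42, 118, 134, 145] → cuts [49, 125, 141, 152]
  XjeI (AGTC, off=1): starts [62, 130, 152, 187, 202, 210] → cuts [63, 131, 153, 188, 203, 211]

All cut coordinates (distinct, sorted): [3, 16, 26, 36, 49, 56, 63, 68, 93, 99, 114, 125, 131, 141, 152, 153, 166, 173, 182, 188, 191, 203, 211]

Fragments:
  [0,3): 3 bp
  [3,16): 13 bp
  [16,26): 10 bp
  [26,36): 10 bp
  [36,49): 13 bp
  [49,56): 7 bp
  [56,63): 7 bp
  [63,68): 5 bp
  [68,93): 25 bp
  [93,99): 6 bp
  [99,114): 15 bp
  [114,125): 11 bp
  [125,131): 6 bp
  [131,141): 10 bp
  [141,152): 11 bp
  [152,153): 1 bp
  [153,166): 13 bp
  [166,173): 7 bp
  [173,182): 9 bp
  [182,188): 6 bp
  [188,191): 3 bp
  [191,203): 12 bp
  [203,211): 8 bp
  [211,222): 11 bp

[1,3,3,5,6,6,6,7,7,7,8,9,10,10,10,11,11,11,12,13,13,13,15,25]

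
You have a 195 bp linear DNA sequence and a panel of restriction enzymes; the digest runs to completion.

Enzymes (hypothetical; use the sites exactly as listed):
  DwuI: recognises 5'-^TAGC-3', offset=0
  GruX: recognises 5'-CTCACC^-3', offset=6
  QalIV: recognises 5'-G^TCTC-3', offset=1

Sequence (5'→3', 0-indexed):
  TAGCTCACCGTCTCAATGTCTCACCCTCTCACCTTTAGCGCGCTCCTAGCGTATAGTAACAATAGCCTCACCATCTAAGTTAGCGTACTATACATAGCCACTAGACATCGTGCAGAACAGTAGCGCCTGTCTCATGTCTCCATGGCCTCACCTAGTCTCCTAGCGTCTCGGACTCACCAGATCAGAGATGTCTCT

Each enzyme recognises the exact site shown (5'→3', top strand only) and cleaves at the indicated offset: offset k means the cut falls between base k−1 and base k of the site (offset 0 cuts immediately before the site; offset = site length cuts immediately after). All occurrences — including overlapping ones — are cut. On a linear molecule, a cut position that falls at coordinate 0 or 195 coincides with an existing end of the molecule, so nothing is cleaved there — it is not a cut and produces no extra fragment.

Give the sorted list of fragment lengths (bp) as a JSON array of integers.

Per-enzyme occurrences:
  DwuI TAGC/0: at [0, 35, 46, 62, 80, 94, 120, 160] ⇒ [35, 46, 62, 80, 94, 120, 160] (position 0 is a terminus of the linear molecule — no cut)
  GruX CTCACC/6: at [3, 19, 27, 66, 146, 172] ⇒ [9, 25, 33, 72, 152, 178]
  QalIV GTCTC/1: at [9, 17, 128, 135, 154, 164, 189] ⇒ [10, 18, 129, 136, 155, 165, 190]

All cut coordinates (distinct, sorted): [9, 10, 18, 25, 33, 35, 46, 62, 72, 80, 94, 120, 129, 136, 152, 155, 160, 165, 178, 190]

Fragment lengths:
  [0,9): 9 bp
  [9,10): 1 bp
  [10,18): 8 bp
  [18,25): 7 bp
  [25,33): 8 bp
  [33,35): 2 bp
  [35,46): 11 bp
  [46,62): 16 bp
  [62,72): 10 bp
  [72,80): 8 bp
  [80,94): 14 bp
  [94,120): 26 bp
  [120,129): 9 bp
  [129,136): 7 bp
  [136,152): 16 bp
  [152,155): 3 bp
  [155,160): 5 bp
  [160,165): 5 bp
  [165,178): 13 bp
  [178,190): 12 bp
  [190,195): 5 bp

[1,2,3,5,5,5,7,7,8,8,8,9,9,10,11,12,13,14,16,16,26]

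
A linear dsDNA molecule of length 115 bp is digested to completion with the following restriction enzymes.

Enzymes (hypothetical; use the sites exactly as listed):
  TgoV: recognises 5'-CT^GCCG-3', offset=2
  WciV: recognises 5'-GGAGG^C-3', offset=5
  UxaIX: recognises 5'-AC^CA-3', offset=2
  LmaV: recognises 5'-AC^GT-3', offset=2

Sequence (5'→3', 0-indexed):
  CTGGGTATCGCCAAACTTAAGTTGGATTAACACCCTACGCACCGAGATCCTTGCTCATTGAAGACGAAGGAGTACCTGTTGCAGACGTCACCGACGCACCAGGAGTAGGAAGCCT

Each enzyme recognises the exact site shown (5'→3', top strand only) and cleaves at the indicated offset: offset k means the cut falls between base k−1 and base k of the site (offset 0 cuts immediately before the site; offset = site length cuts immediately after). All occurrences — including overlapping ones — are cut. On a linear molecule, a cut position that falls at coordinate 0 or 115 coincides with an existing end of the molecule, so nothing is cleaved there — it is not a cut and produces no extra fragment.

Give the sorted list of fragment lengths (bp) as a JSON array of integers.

[13,16,86]

Scan for sites:
  TgoV (CTGCCG, off=2): no sites
  WciV (GGAGGC, off=5): no sites
  UxaIX ACCA/2: at [97] ⇒ [99]
  LmaV ACGT/2: at [84] ⇒ [86]

Pooled cuts: [86, 99]

Fragments:
  [0,86): 86 bp
  [86,99): 13 bp
  [99,115): 16 bp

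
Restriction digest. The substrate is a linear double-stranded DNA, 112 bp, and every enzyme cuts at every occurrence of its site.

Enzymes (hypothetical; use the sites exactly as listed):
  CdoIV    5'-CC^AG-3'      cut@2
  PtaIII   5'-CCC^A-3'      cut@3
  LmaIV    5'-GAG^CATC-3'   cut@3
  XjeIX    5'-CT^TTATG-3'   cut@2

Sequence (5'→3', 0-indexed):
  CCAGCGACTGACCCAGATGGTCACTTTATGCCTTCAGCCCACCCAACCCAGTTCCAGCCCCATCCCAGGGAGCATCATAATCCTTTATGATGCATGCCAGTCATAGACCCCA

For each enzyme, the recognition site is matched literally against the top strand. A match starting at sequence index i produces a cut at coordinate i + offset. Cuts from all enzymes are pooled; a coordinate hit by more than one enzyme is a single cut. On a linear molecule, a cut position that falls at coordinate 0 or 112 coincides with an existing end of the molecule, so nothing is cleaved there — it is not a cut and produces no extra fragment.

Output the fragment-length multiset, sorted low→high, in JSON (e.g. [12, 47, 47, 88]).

[1,2,4,5,5,6,6,6,11,12,12,13,14,15]

Per-enzyme occurrences:
  CdoIV CCAG/2: at [0, 12, 47, 53, 64, 96] ⇒ [2, 14, 49, 55, 66, 98]
  PtaIII CCCA/3: at [11, 37, 41, 46, 58, 63, 108] ⇒ [14, 40, 44, 49, 61, 66, 111]
  LmaIV GAGCATC/3: at [69] ⇒ [72]
  XjeIX CTTTATG/2: at [23, 82] ⇒ [25, 84]

Pooled cuts: [2, 14, 25, 40, 44, 49, 55, 61, 66, 72, 84, 98, 111]

Fragment lengths:
  [0,2): 2 bp
  [2,14): 12 bp
  [14,25): 11 bp
  [25,40): 15 bp
  [40,44): 4 bp
  [44,49): 5 bp
  [49,55): 6 bp
  [55,61): 6 bp
  [61,66): 5 bp
  [66,72): 6 bp
  [72,84): 12 bp
  [84,98): 14 bp
  [98,111): 13 bp
  [111,112): 1 bp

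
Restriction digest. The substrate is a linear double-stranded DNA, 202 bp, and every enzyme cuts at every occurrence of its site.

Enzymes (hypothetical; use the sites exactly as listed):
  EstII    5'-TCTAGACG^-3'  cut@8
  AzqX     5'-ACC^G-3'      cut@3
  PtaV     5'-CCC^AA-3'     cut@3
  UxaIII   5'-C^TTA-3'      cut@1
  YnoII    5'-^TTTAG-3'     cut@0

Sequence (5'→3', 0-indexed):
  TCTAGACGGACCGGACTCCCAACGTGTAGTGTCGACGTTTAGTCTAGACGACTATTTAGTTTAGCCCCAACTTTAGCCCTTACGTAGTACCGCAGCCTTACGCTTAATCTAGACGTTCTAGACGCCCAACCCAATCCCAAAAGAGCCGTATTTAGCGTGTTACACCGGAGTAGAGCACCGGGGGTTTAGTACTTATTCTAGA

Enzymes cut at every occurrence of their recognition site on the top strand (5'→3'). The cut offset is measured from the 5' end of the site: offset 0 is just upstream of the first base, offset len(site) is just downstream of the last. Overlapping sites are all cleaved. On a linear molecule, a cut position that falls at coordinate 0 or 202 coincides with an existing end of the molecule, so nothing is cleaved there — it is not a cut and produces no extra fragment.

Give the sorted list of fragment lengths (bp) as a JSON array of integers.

[3,3,4,4,5,5,5,6,6,6,8,8,8,8,9,9,10,12,12,12,13,13,16,17]

Per-enzyme occurrences:
  EstII (TCTAGACG, off=8): starts [0, 42, 107, 116] → cuts [8, 50, 115, 124]
  AzqX (ACCG, off=3): starts [9, 88, 163, 176] → cuts [12, 91, 166, 179]
  PtaV (CCCAA, off=3): starts [17, 65, 124, 129, 135] → cuts [20, 68, 127, 132, 138]
  UxaIII (CTTA, off=1): starts [78, 96, 102, 191] → cuts [79, 97, 103, 192]
  YnoII (TTTAG, off=0): starts [37, 54, 59, 71, 150, 184] → cuts [37, 54, 59, 71, 150, 184]

All cut coordinates (distinct, sorted): [8, 12, 20, 37, 50, 54, 59, 68, 71, 79, 91, 97, 103, 115, 124, 127, 132, 138, 150, 166, 179, 184, 192]

Fragments:
  [0,8): 8 bp
  [8,12): 4 bp
  [12,20): 8 bp
  [20,37): 17 bp
  [37,50): 13 bp
  [50,54): 4 bp
  [54,59): 5 bp
  [59,68): 9 bp
  [68,71): 3 bp
  [71,79): 8 bp
  [79,91): 12 bp
  [91,97): 6 bp
  [97,103): 6 bp
  [103,115): 12 bp
  [115,124): 9 bp
  [124,127): 3 bp
  [127,132): 5 bp
  [132,138): 6 bp
  [138,150): 12 bp
  [150,166): 16 bp
  [166,179): 13 bp
  [179,184): 5 bp
  [184,192): 8 bp
  [192,202): 10 bp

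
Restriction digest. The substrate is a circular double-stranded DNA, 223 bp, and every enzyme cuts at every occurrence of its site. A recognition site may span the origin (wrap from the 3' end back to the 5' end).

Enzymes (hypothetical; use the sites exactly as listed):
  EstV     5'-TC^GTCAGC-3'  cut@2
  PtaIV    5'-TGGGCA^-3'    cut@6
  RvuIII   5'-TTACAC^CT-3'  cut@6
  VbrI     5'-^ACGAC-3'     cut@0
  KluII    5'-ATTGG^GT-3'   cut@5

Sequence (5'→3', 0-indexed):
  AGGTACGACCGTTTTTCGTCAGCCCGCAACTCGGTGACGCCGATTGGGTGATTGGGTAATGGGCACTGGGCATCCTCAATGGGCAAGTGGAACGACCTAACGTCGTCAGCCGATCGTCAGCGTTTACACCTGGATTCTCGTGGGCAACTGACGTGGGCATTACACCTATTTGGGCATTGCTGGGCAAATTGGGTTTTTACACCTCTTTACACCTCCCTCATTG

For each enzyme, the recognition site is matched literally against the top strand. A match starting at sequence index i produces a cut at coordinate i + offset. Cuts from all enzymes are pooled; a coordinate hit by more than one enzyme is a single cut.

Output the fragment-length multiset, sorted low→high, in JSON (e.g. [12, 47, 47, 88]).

[6,6,6,7,8,10,10,10,10,11,11,13,13,13,13,14,15,17,30]

Site scan:
  EstV TCGTCAGC/2: at [15, 102, 113] ⇒ [17, 104, 115]
  PtaIV TGGGCA/6: at [59, 66, 79, 140, 153, 170, 180] ⇒ [65, 72, 85, 146, 159, 176, 186]
  RvuIII TTACACCT/6: at [123, 159, 196, 206] ⇒ [129, 165, 202, 212]
  VbrI ACGAC/0: at [4, 91] ⇒ [4, 91]
  KluII ATTGGGT/5: at [42, 50, 187] ⇒ [47, 55, 192]

All cut coordinates (distinct, sorted): [4, 17, 47, 55, 65, 72, 85, 91, 104, 115, 129, 146, 159, 165, 176, 186, 192, 202, 212]

Fragments:
  4→17: 13 bp
  17→47: 30 bp
  47→55: 8 bp
  55→65: 10 bp
  65→72: 7 bp
  72→85: 13 bp
  85→91: 6 bp
  91→104: 13 bp
  104→115: 11 bp
  115→129: 14 bp
  129→146: 17 bp
  146→159: 13 bp
  159→165: 6 bp
  165→176: 11 bp
  176→186: 10 bp
  186→192: 6 bp
  192→202: 10 bp
  202→212: 10 bp
  212→4 (wrap): 223-212+4 = 15 bp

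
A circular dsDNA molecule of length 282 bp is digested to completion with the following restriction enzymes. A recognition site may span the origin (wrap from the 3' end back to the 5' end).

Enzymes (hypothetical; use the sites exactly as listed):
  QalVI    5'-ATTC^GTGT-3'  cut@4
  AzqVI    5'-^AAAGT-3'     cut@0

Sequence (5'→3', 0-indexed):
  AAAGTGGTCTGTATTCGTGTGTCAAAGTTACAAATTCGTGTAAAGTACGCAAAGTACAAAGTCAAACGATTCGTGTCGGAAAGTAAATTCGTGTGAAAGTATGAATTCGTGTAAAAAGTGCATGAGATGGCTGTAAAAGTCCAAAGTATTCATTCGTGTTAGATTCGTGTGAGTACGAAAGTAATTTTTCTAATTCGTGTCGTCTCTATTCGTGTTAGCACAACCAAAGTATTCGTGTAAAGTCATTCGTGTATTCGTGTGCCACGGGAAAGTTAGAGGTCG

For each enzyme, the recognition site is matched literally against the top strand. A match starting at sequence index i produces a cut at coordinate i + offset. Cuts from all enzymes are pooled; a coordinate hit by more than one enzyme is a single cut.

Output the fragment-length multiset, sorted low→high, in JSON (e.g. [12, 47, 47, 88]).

[4,4,5,6,7,7,7,7,8,9,9,10,11,11,11,12,13,13,14,14,14,15,15,16,19,21]

Site scan:
  QalVI ATTCGTGT/4: at [12, 33, 68, 86, 104, 151, 162, 192, 207, 230, 244, 252] ⇒ [16, 37, 72, 90, 108, 155, 166, 196, 211, 234, 248, 256]
  AzqVI AAAGT/0: at [0, 23, 41, 50, 57, 79, 95, 114, 135, 142, 177, 225, 238, 268] ⇒ [0, 23, 41, 50, 57, 79, 95, 114, 135, 142, 177, 225, 238, 268]

Pooled cuts: [0, 16, 23, 37, 41, 50, 57, 72, 79, 90, 95, 108, 114, 135, 142, 155, 166, 177, 196, 211, 225, 234, 238, 248, 256, 268]

Fragments:
  0→16: 16 bp
  16→23: 7 bp
  23→37: 14 bp
  37→41: 4 bp
  41→50: 9 bp
  50→57: 7 bp
  57→72: 15 bp
  72→79: 7 bp
  79→90: 11 bp
  90→95: 5 bp
  95→108: 13 bp
  108→114: 6 bp
  114→135: 21 bp
  135→142: 7 bp
  142→155: 13 bp
  155→166: 11 bp
  166→177: 11 bp
  177→196: 19 bp
  196→211: 15 bp
  211→225: 14 bp
  225→234: 9 bp
  234→238: 4 bp
  238→248: 10 bp
  248→256: 8 bp
  256→268: 12 bp
  268→0 (wrap): 282-268+0 = 14 bp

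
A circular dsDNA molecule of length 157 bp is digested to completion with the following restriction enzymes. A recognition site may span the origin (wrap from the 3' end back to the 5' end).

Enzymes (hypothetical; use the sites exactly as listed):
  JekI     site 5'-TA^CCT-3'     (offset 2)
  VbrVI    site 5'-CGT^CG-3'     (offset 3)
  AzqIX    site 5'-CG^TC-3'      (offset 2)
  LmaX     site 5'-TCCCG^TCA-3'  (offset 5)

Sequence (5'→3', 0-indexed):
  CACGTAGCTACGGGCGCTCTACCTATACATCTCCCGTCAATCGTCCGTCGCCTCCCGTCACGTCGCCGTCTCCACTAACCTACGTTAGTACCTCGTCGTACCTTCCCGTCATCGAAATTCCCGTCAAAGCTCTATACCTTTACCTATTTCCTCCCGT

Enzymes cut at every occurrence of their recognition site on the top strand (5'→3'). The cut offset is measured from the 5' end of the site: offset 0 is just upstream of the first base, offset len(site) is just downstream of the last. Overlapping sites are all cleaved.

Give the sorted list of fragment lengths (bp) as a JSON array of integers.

Site scan:
  JekI TACCT/2: at [19, 88, 98, 134, 140] ⇒ [21, 90, 100, 136, 142]
  VbrVI CGTCG/3: at [45, 60, 93] ⇒ [48, 63, 96]
  AzqIX CGTC/2: at [34, 41, 45, 55, 60, 66, 93, 106, 121, 154] ⇒ [36, 43, 47, 57, 62, 68, 95, 108, 123, 156]
  LmaX TCCCGTCA/5: at [31, 52, 103, 118, 151] ⇒ [36, 57, 108, 123, 156]

All cut coordinates (distinct, sorted): [21, 36, 43, 47, 48, 57, 62, 63, 68, 90, 95, 96, 100, 108, 123, 136, 142, 156]

Fragment lengths:
  21→36: 15 bp
  36→43: 7 bp
  43→47: 4 bp
  47→48: 1 bp
  48→57: 9 bp
  57→62: 5 bp
  62→63: 1 bp
  63→68: 5 bp
  68→90: 22 bp
  90→95: 5 bp
  95→96: 1 bp
  96→100: 4 bp
  100→108: 8 bp
  108→123: 15 bp
  123→136: 13 bp
  136→142: 6 bp
  142→156: 14 bp
  156→21 (wrap): 157-156+21 = 22 bp

[1,1,1,4,4,5,5,5,6,7,8,9,13,14,15,15,22,22]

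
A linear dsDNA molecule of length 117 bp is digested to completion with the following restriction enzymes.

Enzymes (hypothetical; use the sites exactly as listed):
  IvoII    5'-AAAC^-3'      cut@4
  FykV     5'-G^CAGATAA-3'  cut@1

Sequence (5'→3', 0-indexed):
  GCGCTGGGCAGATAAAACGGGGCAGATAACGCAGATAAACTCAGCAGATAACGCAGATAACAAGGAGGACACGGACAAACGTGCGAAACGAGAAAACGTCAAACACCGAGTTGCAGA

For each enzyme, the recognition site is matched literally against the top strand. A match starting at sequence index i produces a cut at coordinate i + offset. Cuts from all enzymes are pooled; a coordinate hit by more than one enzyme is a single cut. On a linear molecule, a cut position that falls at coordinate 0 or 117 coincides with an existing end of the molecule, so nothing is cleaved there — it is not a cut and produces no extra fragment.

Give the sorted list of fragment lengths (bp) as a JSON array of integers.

[4,4,7,8,8,9,9,9,9,10,13,27]

Site scan:
  IvoII (AAAC, off=4): starts [14, 36, 76, 85, 93, 100] → cuts [18, 40, 80, 89, 97, 104]
  FykV (GCAGATAA, off=1): starts [7, 21, 30, 43, 52] → cuts [8, 22, 31, 44, 53]

All cut coordinates (distinct, sorted): [8, 18, 22, 31, 40, 44, 53, 80, 89, 97, 104]

Fragment lengths:
  [0,8): 8 bp
  [8,18): 10 bp
  [18,22): 4 bp
  [22,31): 9 bp
  [31,40): 9 bp
  [40,44): 4 bp
  [44,53): 9 bp
  [53,80): 27 bp
  [80,89): 9 bp
  [89,97): 8 bp
  [97,104): 7 bp
  [104,117): 13 bp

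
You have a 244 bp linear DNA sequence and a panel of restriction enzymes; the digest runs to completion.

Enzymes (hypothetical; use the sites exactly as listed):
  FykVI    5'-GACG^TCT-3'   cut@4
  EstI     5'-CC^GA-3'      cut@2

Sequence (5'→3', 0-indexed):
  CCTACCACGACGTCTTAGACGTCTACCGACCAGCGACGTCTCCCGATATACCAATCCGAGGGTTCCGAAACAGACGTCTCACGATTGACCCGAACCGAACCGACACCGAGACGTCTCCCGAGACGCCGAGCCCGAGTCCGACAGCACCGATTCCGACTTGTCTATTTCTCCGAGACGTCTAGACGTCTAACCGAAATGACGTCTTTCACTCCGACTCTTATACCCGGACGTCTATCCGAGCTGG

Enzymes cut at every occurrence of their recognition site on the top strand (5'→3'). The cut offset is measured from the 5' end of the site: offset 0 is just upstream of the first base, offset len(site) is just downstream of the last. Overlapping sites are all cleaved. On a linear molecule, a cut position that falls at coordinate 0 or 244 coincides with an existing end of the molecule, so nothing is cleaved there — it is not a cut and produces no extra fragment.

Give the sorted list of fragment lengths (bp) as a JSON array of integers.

[5,5,6,6,6,6,6,6,6,6,6,7,7,7,8,8,9,9,9,9,10,11,11,12,13,15,17,18]

Site scan:
  FykVI (GACGTCT, off=4): starts [8, 17, 34, 72, 109, 173, 181, 197, 226] → cuts [12, 21, 38, 76, 113, 177, 185, 201, 230]
  EstI (CCGA, off=2): starts [25, 42, 55, 64, 89, 94, 99, 105, 117, 125, 131, 137, 146, 152, 169, 190, 210, 235] → cuts [27, 44, 57, 66, 91, 96, 101, 107, 119, 127, 133, 139, 148, 154, 171, 192, 212, 237]

All cut coordinates (distinct, sorted): [12, 21, 27, 38, 44, 57, 66, 76, 91, 96, 101, 107, 113, 119, 127, 133, 139, 148, 154, 171, 177, 185, 192, 201, 212, 230, 237]

Fragment lengths:
  [0,12): 12 bp
  [12,21): 9 bp
  [21,27): 6 bp
  [27,38): 11 bp
  [38,44): 6 bp
  [44,57): 13 bp
  [57,66): 9 bp
  [66,76): 10 bp
  [76,91): 15 bp
  [91,96): 5 bp
  [96,101): 5 bp
  [101,107): 6 bp
  [107,113): 6 bp
  [113,119): 6 bp
  [119,127): 8 bp
  [127,133): 6 bp
  [133,139): 6 bp
  [139,148): 9 bp
  [148,154): 6 bp
  [154,171): 17 bp
  [171,177): 6 bp
  [177,185): 8 bp
  [185,192): 7 bp
  [192,201): 9 bp
  [201,212): 11 bp
  [212,230): 18 bp
  [230,237): 7 bp
  [237,244): 7 bp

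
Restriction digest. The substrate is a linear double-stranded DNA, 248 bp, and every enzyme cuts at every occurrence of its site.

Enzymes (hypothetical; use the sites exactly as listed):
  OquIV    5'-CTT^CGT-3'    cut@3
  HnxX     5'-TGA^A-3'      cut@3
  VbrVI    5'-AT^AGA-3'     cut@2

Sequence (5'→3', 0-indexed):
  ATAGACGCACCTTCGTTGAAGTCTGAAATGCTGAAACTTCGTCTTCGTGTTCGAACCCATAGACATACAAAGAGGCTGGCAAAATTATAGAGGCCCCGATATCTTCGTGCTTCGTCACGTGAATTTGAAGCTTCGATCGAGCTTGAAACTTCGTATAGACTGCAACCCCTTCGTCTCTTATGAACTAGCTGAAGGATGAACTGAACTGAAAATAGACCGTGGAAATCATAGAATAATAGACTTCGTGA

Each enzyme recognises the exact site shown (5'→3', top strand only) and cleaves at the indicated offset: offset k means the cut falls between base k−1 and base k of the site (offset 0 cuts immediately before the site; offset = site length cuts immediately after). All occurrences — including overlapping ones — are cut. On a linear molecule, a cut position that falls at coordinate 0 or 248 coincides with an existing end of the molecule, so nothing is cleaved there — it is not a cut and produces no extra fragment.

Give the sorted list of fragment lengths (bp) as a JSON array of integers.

[2,4,5,5,5,5,5,5,6,6,6,6,7,7,7,8,8,9,10,11,12,15,15,16,17,18,28]

Scan for sites:
  OquIV CTTCGT/3: at [10, 36, 42, 102, 109, 148, 168, 240] ⇒ [13, 39, 45, 105, 112, 151, 171, 243]
  HnxX TGAA/3: at [16, 23, 31, 119, 125, 143, 180, 189, 196, 201, 206] ⇒ [19, 26, 34, 122, 128, 146, 183, 192, 199, 204, 209]
  VbrVI ATAGA/2: at [0, 58, 86, 154, 211, 227, 235] ⇒ [2, 60, 88, 156, 213, 229, 237]

All cut coordinates (distinct, sorted): [2, 13, 19, 26, 34, 39, 45, 60, 88, 105, 112, 122, 128, 146, 151, 156, 171, 183, 192, 199, 204, 209, 213, 229, 237, 243]

Fragment lengths:
  [0,2): 2 bp
  [2,13): 11 bp
  [13,19): 6 bp
  [19,26): 7 bp
  [26,34): 8 bp
  [34,39): 5 bp
  [39,45): 6 bp
  [45,60): 15 bp
  [60,88): 28 bp
  [88,105): 17 bp
  [105,112): 7 bp
  [112,122): 10 bp
  [122,128): 6 bp
  [128,146): 18 bp
  [146,151): 5 bp
  [151,156): 5 bp
  [156,171): 15 bp
  [171,183): 12 bp
  [183,192): 9 bp
  [192,199): 7 bp
  [199,204): 5 bp
  [204,209): 5 bp
  [209,213): 4 bp
  [213,229): 16 bp
  [229,237): 8 bp
  [237,243): 6 bp
  [243,248): 5 bp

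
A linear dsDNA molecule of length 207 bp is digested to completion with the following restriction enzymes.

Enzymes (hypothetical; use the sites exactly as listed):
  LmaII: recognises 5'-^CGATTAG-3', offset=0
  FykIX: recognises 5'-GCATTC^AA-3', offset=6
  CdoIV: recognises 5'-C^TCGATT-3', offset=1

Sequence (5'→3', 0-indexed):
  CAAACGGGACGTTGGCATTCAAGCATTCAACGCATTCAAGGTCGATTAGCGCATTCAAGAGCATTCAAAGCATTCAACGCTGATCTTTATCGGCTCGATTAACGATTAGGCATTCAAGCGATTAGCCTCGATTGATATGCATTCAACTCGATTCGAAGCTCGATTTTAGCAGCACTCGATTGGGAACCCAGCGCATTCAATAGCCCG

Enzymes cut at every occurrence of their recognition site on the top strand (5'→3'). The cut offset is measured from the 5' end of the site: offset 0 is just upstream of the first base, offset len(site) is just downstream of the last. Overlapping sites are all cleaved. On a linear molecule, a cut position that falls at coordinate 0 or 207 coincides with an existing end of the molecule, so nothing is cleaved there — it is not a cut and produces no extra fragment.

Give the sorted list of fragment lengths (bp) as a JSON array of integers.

Per-enzyme occurrences:
  LmaII CGATTAG/0: at [42, 102, 118] ⇒ [42, 102, 118]
  FykIX GCATTCAA/6: at [14, 22, 31, 50, 60, 69, 109, 138, 192] ⇒ [20, 28, 37, 56, 66, 75, 115, 144, 198]
  CdoIV CTCGATT/1: at [93, 126, 146, 158, 174] ⇒ [94, 127, 147, 159, 175]

Pooled cuts: [20, 28, 37, 42, 56, 66, 75, 94, 102, 115, 118, 127, 144, 147, 159, 175, 198]

Fragment lengths:
  [0,20): 20 bp
  [20,28): 8 bp
  [28,37): 9 bp
  [37,42): 5 bp
  [42,56): 14 bp
  [56,66): 10 bp
  [66,75): 9 bp
  [75,94): 19 bp
  [94,102): 8 bp
  [102,115): 13 bp
  [115,118): 3 bp
  [118,127): 9 bp
  [127,144): 17 bp
  [144,147): 3 bp
  [147,159): 12 bp
  [159,175): 16 bp
  [175,198): 23 bp
  [198,207): 9 bp

[3,3,5,8,8,9,9,9,9,10,12,13,14,16,17,19,20,23]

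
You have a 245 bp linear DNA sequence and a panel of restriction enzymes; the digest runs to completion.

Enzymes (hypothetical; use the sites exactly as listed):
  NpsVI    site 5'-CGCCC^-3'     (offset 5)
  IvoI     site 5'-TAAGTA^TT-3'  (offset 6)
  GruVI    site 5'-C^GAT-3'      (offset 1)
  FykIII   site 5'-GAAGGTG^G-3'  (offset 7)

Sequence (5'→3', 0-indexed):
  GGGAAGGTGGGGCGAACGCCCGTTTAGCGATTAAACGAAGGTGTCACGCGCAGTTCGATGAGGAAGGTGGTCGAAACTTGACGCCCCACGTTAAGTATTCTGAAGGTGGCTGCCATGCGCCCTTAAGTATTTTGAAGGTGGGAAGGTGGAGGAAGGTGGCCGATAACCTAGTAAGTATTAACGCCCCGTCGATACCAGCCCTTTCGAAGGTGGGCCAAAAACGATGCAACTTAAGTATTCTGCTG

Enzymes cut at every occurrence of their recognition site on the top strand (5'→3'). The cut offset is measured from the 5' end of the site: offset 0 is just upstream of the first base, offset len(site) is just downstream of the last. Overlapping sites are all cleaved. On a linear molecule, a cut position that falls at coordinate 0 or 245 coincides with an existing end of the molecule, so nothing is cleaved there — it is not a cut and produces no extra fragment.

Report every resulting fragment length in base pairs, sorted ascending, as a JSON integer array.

Per-enzyme occurrences:
  NpsVI (CGCCC, off=5): starts [16, 81, 117, 181] → cuts [21, 86, 122, 186]
  IvoI (TAAGTATT, off=6): starts [91, 123, 171, 231] → cuts [97, 129, 177, 237]
  GruVI (CGAT, off=1): starts [27, 55, 160, 189, 221] → cuts [28, 56, 161, 190, 222]
  FykIII (GAAGGTGG, off=7): starts [2, 62, 101, 133, 141, 151, 205] → cuts [9, 69, 108, 140, 148, 158, 212]

Pooled cuts: [9, 21, 28, 56, 69, 86, 97, 108, 122, 129, 140, 148, 158, 161, 177, 186, 190, 212, 222, 237]

Fragment lengths:
  [0,9): 9 bp
  [9,21): 12 bp
  [21,28): 7 bp
  [28,56): 28 bp
  [56,69): 13 bp
  [69,86): 17 bp
  [86,97): 11 bp
  [97,108): 11 bp
  [108,122): 14 bp
  [122,129): 7 bp
  [129,140): 11 bp
  [140,148): 8 bp
  [148,158): 10 bp
  [158,161): 3 bp
  [161,177): 16 bp
  [177,186): 9 bp
  [186,190): 4 bp
  [190,212): 22 bp
  [212,222): 10 bp
  [222,237): 15 bp
  [237,245): 8 bp

[3,4,7,7,8,8,9,9,10,10,11,11,11,12,13,14,15,16,17,22,28]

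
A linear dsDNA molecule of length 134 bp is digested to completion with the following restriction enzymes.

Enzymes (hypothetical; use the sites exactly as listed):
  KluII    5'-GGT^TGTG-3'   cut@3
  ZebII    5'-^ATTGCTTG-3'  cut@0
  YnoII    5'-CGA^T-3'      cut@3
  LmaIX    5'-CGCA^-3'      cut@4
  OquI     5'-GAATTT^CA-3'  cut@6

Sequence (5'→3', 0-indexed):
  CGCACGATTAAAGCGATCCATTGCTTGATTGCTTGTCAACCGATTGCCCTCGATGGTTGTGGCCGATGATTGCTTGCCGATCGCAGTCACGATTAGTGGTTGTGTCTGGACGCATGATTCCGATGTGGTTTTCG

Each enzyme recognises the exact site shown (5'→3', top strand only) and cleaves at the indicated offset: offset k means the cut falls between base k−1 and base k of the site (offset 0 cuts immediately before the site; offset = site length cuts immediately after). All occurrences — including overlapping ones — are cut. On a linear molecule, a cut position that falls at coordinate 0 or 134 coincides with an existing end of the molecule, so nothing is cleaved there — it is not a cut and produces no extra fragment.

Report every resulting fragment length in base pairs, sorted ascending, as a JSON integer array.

[2,3,3,4,4,5,7,8,8,9,9,9,10,11,12,14,16]

Per-enzyme occurrences:
  KluII GGTTGTG/3: at [54, 97] ⇒ [57, 100]
  ZebII ATTGCTTG/0: at [19, 27, 68] ⇒ [19, 27, 68]
  YnoII CGAT/3: at [4, 13, 40, 50, 63, 77, 89, 120] ⇒ [7, 16, 43, 53, 66, 80, 92, 123]
  LmaIX CGCA/4: at [0, 81, 110] ⇒ [4, 85, 114]
  OquI (GAATTTCA, off=6): no sites

Pooled cuts: [4, 7, 16, 19, 27, 43, 53, 57, 66, 68, 80, 85, 92, 100, 114, 123]

Fragments:
  [0,4): 4 bp
  [4,7): 3 bp
  [7,16): 9 bp
  [16,19): 3 bp
  [19,27): 8 bp
  [27,43): 16 bp
  [43,53): 10 bp
  [53,57): 4 bp
  [57,66): 9 bp
  [66,68): 2 bp
  [68,80): 12 bp
  [80,85): 5 bp
  [85,92): 7 bp
  [92,100): 8 bp
  [100,114): 14 bp
  [114,123): 9 bp
  [123,134): 11 bp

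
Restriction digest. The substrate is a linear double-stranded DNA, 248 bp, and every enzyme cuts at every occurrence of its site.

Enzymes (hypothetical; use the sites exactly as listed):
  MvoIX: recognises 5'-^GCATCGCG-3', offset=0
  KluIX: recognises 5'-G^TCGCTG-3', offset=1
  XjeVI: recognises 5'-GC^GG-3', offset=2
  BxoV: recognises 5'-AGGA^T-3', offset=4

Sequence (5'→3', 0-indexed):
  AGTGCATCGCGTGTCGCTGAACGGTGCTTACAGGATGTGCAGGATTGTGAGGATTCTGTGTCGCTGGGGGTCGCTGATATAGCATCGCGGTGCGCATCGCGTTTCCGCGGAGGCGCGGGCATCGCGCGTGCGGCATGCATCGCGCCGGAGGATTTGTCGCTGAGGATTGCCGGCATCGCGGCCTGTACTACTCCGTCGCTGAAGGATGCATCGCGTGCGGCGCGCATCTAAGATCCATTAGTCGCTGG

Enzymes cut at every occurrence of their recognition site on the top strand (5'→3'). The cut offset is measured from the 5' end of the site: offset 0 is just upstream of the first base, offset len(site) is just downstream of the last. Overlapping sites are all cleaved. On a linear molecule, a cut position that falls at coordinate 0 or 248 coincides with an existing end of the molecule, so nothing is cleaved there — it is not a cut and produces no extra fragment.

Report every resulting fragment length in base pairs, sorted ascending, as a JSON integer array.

Site scan:
  MvoIX GCATCGCG/0: at [3, 81, 93, 118, 136, 172, 207] ⇒ [3, 81, 93, 118, 136, 172, 207]
  KluIX GTCGCTG/1: at [12, 59, 69, 155, 194, 240] ⇒ [13, 60, 70, 156, 195, 241]
  XjeVI GCGG/2: at [86, 106, 114, 129, 177, 216] ⇒ [88, 108, 116, 131, 179, 218]
  BxoV AGGAT/4: at [31, 40, 49, 148, 162, 202] ⇒ [35, 44, 53, 152, 166, 206]

All cut coordinates (distinct, sorted): [3, 13, 35, 44, 53, 60, 70, 81, 88, 93, 108, 116, 118, 131, 136, 152, 156, 166, 172, 179, 195, 206, 207, 218, 241]

Fragments:
  [0,3): 3 bp
  [3,13): 10 bp
  [13,35): 22 bp
  [35,44): 9 bp
  [44,53): 9 bp
  [53,60): 7 bp
  [60,70): 10 bp
  [70,81): 11 bp
  [81,88): 7 bp
  [88,93): 5 bp
  [93,108): 15 bp
  [108,116): 8 bp
  [116,118): 2 bp
  [118,131): 13 bp
  [131,136): 5 bp
  [136,152): 16 bp
  [152,156): 4 bp
  [156,166): 10 bp
  [166,172): 6 bp
  [172,179): 7 bp
  [179,195): 16 bp
  [195,206): 11 bp
  [206,207): 1 bp
  [207,218): 11 bp
  [218,241): 23 bp
  [241,248): 7 bp

[1,2,3,4,5,5,6,7,7,7,7,8,9,9,10,10,10,11,11,11,13,15,16,16,22,23]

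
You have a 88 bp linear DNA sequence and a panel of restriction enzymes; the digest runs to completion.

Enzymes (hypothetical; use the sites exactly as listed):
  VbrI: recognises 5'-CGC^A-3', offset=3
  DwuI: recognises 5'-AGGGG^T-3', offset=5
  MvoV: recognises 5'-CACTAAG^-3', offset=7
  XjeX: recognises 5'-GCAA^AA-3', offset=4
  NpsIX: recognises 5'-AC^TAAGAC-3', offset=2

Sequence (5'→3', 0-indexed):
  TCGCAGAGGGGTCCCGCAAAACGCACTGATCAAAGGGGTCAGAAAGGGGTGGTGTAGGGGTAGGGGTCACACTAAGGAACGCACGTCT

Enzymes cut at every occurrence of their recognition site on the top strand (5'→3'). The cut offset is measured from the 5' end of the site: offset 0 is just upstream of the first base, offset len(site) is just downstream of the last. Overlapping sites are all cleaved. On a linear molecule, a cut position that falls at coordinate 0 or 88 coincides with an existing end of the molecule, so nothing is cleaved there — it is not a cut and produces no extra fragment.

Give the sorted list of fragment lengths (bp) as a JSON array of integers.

[2,4,5,6,6,6,6,7,10,11,11,14]

Site scan:
  VbrI CGCA/3: at [1, 14, 21, 79] ⇒ [4, 17, 24, 82]
  DwuI AGGGGT/5: at [6, 33, 44, 55, 61] ⇒ [11, 38, 49, 60, 66]
  MvoV CACTAAG/7: at [69] ⇒ [76]
  XjeX GCAAAA/4: at [15] ⇒ [19]
  NpsIX (ACTAAGAC, off=2): no sites

Pooled cuts: [4, 11, 17, 19, 24, 38, 49, 60, 66, 76, 82]

Fragment lengths:
  [0,4): 4 bp
  [4,11): 7 bp
  [11,17): 6 bp
  [17,19): 2 bp
  [19,24): 5 bp
  [24,38): 14 bp
  [38,49): 11 bp
  [49,60): 11 bp
  [60,66): 6 bp
  [66,76): 10 bp
  [76,82): 6 bp
  [82,88): 6 bp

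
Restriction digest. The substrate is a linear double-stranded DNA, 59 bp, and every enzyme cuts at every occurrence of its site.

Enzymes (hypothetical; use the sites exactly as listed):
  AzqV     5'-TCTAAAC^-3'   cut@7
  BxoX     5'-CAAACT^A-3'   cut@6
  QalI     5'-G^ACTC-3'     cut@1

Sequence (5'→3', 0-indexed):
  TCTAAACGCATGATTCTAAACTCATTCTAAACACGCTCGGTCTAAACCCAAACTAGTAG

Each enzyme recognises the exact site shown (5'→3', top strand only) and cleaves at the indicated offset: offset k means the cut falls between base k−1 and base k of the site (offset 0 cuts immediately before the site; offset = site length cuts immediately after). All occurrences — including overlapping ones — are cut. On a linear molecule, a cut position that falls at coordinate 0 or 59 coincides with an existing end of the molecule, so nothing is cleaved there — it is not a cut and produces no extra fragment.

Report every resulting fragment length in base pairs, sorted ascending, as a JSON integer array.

Scan for sites:
  AzqV (TCTAAAC, off=7): starts [0, 14, 25, 40] → cuts [7, 21, 32, 47]
  BxoX (CAAACTA, off=6): starts [48] → cuts [54]
  QalI (GACTC, off=1): no sites

Pooled cuts: [7, 21, 32, 47, 54]

Fragment lengths:
  [0,7): 7 bp
  [7,21): 14 bp
  [21,32): 11 bp
  [32,47): 15 bp
  [47,54): 7 bp
  [54,59): 5 bp

[5,7,7,11,14,15]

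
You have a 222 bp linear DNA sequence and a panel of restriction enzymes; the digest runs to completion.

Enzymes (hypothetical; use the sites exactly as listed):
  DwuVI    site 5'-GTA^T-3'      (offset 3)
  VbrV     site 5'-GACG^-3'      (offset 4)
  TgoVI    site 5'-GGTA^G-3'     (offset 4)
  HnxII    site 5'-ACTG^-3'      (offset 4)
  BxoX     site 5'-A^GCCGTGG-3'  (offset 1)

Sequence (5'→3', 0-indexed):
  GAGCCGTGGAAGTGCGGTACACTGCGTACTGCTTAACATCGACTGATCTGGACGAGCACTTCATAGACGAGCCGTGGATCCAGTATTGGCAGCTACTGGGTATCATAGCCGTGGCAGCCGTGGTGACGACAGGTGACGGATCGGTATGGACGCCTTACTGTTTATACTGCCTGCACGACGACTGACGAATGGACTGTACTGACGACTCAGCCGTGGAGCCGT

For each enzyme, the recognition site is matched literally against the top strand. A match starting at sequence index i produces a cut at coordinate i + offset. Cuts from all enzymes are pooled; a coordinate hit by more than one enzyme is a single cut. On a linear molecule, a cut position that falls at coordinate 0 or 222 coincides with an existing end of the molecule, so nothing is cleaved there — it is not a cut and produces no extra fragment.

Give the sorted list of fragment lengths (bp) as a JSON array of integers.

[1,2,3,3,4,4,5,5,5,6,7,8,8,9,9,9,9,10,11,12,13,13,14,15,15,22]

Per-enzyme occurrences:
  DwuVI (GTAT, off=3): starts [82, 99, 143] → cuts [85, 102, 146]
  VbrV (GACG, off=4): starts [50, 65, 124, 134, 148, 176, 183, 200] → cuts [54, 69, 128, 138, 152, 180, 187, 204]
  TgoVI (GGTAG, off=4): no sites
  HnxII (ACTG, off=4): starts [20, 27, 41, 94, 156, 165, 180, 192, 197] → cuts [24, 31, 45, 98, 160, 169, 184, 196, 201]
  BxoX (AGCCGTGG, off=1): starts [1, 69, 106, 115, 208] → cuts [2, 70, 107, 116, 209]

Pooled cuts: [2, 24, 31, 45, 54, 69, 70, 85, 98, 102, 107, 116, 128, 138, 146, 152, 160, 169, 180, 184, 187, 196, 201, 204, 209]

Fragment lengths:
  [0,2): 2 bp
  [2,24): 22 bp
  [24,31): 7 bp
  [31,45): 14 bp
  [45,54): 9 bp
  [54,69): 15 bp
  [69,70): 1 bp
  [70,85): 15 bp
  [85,98): 13 bp
  [98,102): 4 bp
  [102,107): 5 bp
  [107,116): 9 bp
  [116,128): 12 bp
  [128,138): 10 bp
  [138,146): 8 bp
  [146,152): 6 bp
  [152,160): 8 bp
  [160,169): 9 bp
  [169,180): 11 bp
  [180,184): 4 bp
  [184,187): 3 bp
  [187,196): 9 bp
  [196,201): 5 bp
  [201,204): 3 bp
  [204,209): 5 bp
  [209,222): 13 bp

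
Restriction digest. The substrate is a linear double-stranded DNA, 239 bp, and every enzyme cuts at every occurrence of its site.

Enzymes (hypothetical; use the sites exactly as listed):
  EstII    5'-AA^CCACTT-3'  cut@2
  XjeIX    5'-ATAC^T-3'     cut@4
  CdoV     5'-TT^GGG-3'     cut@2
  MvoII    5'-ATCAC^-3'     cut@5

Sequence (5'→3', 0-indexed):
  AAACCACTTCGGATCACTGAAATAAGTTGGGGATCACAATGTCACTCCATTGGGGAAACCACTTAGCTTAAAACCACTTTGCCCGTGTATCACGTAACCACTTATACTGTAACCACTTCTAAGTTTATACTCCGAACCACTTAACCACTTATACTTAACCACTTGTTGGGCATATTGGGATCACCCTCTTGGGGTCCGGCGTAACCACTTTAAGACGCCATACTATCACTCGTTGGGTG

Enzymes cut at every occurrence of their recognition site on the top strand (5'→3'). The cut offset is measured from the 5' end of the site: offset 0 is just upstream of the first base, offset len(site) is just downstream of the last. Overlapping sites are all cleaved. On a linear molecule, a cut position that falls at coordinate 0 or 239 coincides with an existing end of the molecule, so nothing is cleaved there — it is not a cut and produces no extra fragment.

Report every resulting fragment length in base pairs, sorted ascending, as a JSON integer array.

Site scan:
  EstII AACCACTT/2: at [1, 56, 71, 95, 110, 134, 142, 156, 202] ⇒ [3, 58, 73, 97, 112, 136, 144, 158, 204]
  XjeIX ATACT/4: at [103, 126, 150, 219] ⇒ [107, 130, 154, 223]
  CdoV TTGGG/2: at [26, 49, 165, 174, 188, 232] ⇒ [28, 51, 167, 176, 190, 234]
  MvoII ATCAC/5: at [12, 32, 88, 179, 224] ⇒ [17, 37, 93, 184, 229]

Pooled cuts: [3, 17, 28, 37, 51, 58, 73, 93, 97, 107, 112, 130, 136, 144, 154, 158, 167, 176, 184, 190, 204, 223, 229, 234]

Fragments:
  [0,3): 3 bp
  [3,17): 14 bp
  [17,28): 11 bp
  [28,37): 9 bp
  [37,51): 14 bp
  [51,58): 7 bp
  [58,73): 15 bp
  [73,93): 20 bp
  [93,97): 4 bp
  [97,107): 10 bp
  [107,112): 5 bp
  [112,130): 18 bp
  [130,136): 6 bp
  [136,144): 8 bp
  [144,154): 10 bp
  [154,158): 4 bp
  [158,167): 9 bp
  [167,176): 9 bp
  [176,184): 8 bp
  [184,190): 6 bp
  [190,204): 14 bp
  [204,223): 19 bp
  [223,229): 6 bp
  [229,234): 5 bp
  [234,239): 5 bp

[3,4,4,5,5,5,6,6,6,7,8,8,9,9,9,10,10,11,14,14,14,15,18,19,20]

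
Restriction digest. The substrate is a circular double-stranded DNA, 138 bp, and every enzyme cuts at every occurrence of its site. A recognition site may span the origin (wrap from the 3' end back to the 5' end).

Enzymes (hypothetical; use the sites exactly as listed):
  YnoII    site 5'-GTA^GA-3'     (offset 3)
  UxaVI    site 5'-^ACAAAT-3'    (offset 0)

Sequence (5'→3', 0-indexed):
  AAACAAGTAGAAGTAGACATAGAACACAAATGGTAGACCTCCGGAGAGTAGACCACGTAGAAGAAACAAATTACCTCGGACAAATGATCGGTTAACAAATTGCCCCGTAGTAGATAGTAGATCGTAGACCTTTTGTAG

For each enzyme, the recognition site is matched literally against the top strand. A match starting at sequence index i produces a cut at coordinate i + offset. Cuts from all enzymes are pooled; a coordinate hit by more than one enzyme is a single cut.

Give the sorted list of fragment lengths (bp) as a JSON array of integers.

[6,6,7,7,9,10,10,10,11,14,15,15,18]

Scan for sites:
  YnoII GTAGA/3: at [6, 12, 32, 47, 56, 109, 116, 123, 134] ⇒ [9, 15, 35, 50, 59, 112, 119, 126, 137]
  UxaVI ACAAAT/0: at [25, 65, 79, 94] ⇒ [25, 65, 79, 94]

All cut coordinates (distinct, sorted): [9, 15, 25, 35, 50, 59, 65, 79, 94, 112, 119, 126, 137]

Fragment lengths:
  9→15: 6 bp
  15→25: 10 bp
  25→35: 10 bp
  35→50: 15 bp
  50→59: 9 bp
  59→65: 6 bp
  65→79: 14 bp
  79→94: 15 bp
  94→112: 18 bp
  112→119: 7 bp
  119→126: 7 bp
  126→137: 11 bp
  137→9 (wrap): 138-137+9 = 10 bp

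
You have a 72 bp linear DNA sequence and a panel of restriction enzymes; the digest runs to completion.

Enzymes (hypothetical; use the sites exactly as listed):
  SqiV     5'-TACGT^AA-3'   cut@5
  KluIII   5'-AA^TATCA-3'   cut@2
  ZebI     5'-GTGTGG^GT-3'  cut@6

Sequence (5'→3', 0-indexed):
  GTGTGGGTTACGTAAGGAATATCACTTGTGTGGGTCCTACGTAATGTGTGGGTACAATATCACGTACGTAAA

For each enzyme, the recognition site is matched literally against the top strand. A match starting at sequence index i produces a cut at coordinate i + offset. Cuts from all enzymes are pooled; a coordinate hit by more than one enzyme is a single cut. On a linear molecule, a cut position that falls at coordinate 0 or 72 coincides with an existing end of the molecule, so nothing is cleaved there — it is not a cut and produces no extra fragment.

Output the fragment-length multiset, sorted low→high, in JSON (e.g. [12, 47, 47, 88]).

Per-enzyme occurrences:
  SqiV (TACGTAA, off=5): starts [8, 37, 64] → cuts [13, 42, 69]
  KluIII (AATATCA, off=2): starts [17, 55] → cuts [19, 57]
  ZebI (GTGTGGGT, off=6): starts [0, 27, 45] → cuts [6, 33, 51]

Pooled cuts: [6, 13, 19, 33, 42, 51, 57, 69]

Fragments:
  [0,6): 6 bp
  [6,13): 7 bp
  [13,19): 6 bp
  [19,33): 14 bp
  [33,42): 9 bp
  [42,51): 9 bp
  [51,57): 6 bp
  [57,69): 12 bp
  [69,72): 3 bp

[3,6,6,6,7,9,9,12,14]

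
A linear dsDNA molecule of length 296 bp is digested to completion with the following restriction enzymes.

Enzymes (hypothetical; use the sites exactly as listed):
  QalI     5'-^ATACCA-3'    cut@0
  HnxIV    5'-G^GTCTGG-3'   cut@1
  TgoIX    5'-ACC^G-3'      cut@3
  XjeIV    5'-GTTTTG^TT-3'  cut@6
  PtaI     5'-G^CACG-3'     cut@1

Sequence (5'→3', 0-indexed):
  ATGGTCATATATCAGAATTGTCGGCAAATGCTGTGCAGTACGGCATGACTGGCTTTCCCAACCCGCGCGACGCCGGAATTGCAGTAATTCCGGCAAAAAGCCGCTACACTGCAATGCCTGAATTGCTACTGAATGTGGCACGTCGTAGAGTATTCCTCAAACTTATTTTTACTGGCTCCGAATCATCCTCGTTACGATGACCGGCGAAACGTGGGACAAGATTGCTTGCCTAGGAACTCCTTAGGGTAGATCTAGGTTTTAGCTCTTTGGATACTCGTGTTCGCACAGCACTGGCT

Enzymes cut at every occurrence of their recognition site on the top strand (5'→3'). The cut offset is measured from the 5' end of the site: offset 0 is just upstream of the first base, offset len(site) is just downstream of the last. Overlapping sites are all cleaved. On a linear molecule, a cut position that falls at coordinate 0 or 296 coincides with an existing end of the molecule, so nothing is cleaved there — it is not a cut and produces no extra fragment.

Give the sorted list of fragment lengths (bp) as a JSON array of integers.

Per-enzyme occurrences:
  QalI (ATACCA, off=0): no sites
  HnxIV (GGTCTGG, off=1): no sites
  TgoIX ACCG/3: at [199] ⇒ [202]
  XjeIV (GTTTTGTT, off=6): no sites
  PtaI GCACG/1: at [137] ⇒ [138]

All cut coordinates (distinct, sorted): [138, 202]

Fragment lengths:
  [0,138): 138 bp
  [138,202): 64 bp
  [202,296): 94 bp

[64,94,138]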